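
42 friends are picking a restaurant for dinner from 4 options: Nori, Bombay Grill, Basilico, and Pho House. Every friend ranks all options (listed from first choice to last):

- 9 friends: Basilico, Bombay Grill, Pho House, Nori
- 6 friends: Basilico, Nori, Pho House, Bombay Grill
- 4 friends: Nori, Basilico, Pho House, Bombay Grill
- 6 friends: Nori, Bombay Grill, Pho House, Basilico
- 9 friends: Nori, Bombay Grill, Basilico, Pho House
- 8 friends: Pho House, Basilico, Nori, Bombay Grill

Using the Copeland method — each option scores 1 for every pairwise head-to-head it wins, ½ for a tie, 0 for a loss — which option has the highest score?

Nori: beats Bombay Grill and Pho House; loses to Basilico → score 2.
Bombay Grill: beats Pho House; loses to Nori and Basilico → score 1.
Basilico: beats Nori, Bombay Grill, and Pho House → score 3.
Pho House: loses to Nori, Bombay Grill, and Basilico → score 0.
Basilico has the best pairwise record.

Basilico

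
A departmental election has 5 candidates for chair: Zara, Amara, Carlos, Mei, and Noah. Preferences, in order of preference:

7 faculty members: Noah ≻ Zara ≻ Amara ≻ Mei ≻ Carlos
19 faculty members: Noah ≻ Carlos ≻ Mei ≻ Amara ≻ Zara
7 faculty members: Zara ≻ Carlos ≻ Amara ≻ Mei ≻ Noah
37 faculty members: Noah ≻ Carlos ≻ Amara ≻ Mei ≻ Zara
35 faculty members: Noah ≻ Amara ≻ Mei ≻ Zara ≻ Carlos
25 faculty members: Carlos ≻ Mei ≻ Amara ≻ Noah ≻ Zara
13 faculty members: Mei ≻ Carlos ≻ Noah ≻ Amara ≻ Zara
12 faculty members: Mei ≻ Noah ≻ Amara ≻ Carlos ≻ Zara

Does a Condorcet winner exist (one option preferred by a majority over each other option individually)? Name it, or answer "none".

Noah

Noah vs Zara: 148–7 for Noah.
Noah vs Amara: 123–32 for Noah.
Noah vs Carlos: 110–45 for Noah.
Noah vs Mei: 98–57 for Noah.
Noah beats every other option head-to-head.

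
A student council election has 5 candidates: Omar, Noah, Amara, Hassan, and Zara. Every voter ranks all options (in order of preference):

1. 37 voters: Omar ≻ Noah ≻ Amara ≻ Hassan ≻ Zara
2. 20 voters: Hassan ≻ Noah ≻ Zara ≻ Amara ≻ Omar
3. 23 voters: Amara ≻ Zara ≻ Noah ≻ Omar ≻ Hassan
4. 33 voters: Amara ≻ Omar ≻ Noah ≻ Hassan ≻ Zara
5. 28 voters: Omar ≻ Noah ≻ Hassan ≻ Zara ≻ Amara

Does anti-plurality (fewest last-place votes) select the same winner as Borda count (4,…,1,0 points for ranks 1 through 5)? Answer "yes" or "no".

no

Anti-plurality — last-place votes: Omar 20, Noah 0, Amara 28, Hassan 23, Zara 70. Winner: Noah.
Borda — scores: Omar 382, Noah 367, Amara 318, Hassan 206, Zara 137. Winner: Omar.
The two methods disagree.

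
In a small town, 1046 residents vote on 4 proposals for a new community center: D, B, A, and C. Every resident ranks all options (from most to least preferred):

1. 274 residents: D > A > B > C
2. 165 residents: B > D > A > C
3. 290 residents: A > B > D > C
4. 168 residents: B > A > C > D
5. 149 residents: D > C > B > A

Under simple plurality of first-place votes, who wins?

D

First-place votes: D 423, B 333, A 290, C 0.
D has the most first-place votes.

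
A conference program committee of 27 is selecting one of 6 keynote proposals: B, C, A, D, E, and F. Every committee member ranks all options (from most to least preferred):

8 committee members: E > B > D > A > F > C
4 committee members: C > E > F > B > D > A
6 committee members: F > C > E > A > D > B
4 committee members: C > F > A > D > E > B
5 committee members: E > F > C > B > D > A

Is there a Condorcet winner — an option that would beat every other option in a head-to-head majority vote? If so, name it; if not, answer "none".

Checking pairwise contests:
C beats B 19–8.
F beats C 19–8.
B beats A 17–10.
B beats D 17–10.
C beats E 14–13.
E beats F 17–10.
Every option loses at least one head-to-head, so there is no Condorcet winner.

none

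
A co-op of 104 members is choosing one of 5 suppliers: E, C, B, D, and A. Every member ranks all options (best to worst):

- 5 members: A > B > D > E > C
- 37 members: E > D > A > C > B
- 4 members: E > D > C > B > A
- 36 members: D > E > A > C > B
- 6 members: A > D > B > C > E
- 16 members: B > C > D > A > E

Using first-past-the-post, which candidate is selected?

E

First-place votes: E 41, C 0, B 16, D 36, A 11.
E has the most first-place votes.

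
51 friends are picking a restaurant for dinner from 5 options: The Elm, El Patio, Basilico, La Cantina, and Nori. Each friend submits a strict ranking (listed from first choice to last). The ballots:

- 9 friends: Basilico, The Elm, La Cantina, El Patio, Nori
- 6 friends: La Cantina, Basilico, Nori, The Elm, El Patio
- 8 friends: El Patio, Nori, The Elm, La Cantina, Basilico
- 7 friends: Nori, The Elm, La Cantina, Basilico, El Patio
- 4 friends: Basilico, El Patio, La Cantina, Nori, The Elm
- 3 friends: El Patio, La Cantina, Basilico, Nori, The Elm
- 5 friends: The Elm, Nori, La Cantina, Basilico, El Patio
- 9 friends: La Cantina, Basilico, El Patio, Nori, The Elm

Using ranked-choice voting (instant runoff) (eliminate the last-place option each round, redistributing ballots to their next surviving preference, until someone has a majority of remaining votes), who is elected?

Round 1: The Elm 5, El Patio 11, Basilico 13, La Cantina 15, Nori 7. Eliminate The Elm.
Round 2: El Patio 11, Basilico 13, La Cantina 15, Nori 12. Eliminate El Patio.
Round 3: Basilico 13, La Cantina 18, Nori 20. Eliminate Basilico.
Round 4: La Cantina 31, Nori 20. La Cantina has a majority.

La Cantina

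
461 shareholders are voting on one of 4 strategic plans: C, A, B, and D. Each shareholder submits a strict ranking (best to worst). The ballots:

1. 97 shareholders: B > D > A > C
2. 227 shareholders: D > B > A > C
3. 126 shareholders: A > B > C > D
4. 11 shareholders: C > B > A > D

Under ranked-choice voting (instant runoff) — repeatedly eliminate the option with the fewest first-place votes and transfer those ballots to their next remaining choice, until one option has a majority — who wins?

Round 1: C 11, A 126, B 97, D 227. Eliminate C.
Round 2: A 126, B 108, D 227. Eliminate B.
Round 3: A 137, D 324. D has a majority.

D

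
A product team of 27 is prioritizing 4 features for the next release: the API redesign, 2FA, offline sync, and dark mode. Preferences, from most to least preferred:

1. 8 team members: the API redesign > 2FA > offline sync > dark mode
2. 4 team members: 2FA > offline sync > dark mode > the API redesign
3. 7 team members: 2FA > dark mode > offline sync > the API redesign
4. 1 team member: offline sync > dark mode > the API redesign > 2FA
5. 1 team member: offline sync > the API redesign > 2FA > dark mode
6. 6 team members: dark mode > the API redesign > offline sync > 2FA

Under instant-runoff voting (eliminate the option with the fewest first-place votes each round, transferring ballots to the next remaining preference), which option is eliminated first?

offline sync

Round 1: the API redesign 8, 2FA 11, offline sync 2, dark mode 6. Eliminate offline sync.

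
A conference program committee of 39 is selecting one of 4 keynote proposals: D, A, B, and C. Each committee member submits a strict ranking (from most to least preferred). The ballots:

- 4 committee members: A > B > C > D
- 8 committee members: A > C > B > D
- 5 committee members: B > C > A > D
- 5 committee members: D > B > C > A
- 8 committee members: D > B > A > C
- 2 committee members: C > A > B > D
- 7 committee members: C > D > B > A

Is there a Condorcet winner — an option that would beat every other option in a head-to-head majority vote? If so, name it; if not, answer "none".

none

Checking pairwise contests:
C beats D 26–13.
D beats A 20–19.
D beats B 20–19.
A beats C 20–19.
Every option loses at least one head-to-head, so there is no Condorcet winner.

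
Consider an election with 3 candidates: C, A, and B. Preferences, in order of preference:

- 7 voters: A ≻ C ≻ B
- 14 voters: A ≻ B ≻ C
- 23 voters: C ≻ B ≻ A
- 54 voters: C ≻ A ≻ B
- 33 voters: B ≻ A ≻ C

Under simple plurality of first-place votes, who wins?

C

First-place votes: C 77, A 21, B 33.
C has the most first-place votes.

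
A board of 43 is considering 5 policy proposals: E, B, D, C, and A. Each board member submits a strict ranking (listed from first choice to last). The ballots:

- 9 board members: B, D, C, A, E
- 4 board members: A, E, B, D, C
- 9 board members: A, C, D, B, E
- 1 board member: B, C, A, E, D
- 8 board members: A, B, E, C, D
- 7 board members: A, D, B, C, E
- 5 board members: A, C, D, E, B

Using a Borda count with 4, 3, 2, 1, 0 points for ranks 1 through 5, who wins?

E: 9·0 + 4·3 + 9·0 + 1·1 + 8·2 + 7·0 + 5·1 = 34
B: 9·4 + 4·2 + 9·1 + 1·4 + 8·3 + 7·2 + 5·0 = 95
D: 9·3 + 4·1 + 9·2 + 1·0 + 8·0 + 7·3 + 5·2 = 80
C: 9·2 + 4·0 + 9·3 + 1·3 + 8·1 + 7·1 + 5·3 = 78
A: 9·1 + 4·4 + 9·4 + 1·2 + 8·4 + 7·4 + 5·4 = 143
A has the highest Borda score (143).

A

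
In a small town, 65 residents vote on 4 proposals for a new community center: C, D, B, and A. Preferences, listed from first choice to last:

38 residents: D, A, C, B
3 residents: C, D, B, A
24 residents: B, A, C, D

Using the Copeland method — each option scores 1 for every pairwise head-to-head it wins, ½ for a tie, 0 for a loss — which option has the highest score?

D

C: beats B; loses to D and A → score 1.
D: beats C, B, and A → score 3.
B: loses to C, D, and A → score 0.
A: beats C and B; loses to D → score 2.
D has the best pairwise record.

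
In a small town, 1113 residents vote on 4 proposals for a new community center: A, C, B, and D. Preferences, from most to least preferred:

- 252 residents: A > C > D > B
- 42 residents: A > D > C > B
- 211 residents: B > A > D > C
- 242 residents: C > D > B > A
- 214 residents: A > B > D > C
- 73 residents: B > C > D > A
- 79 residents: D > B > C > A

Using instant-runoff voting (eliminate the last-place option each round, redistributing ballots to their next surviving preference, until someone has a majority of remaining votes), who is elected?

B

Round 1: A 508, C 242, B 284, D 79. Eliminate D.
Round 2: A 508, C 242, B 363. Eliminate C.
Round 3: A 508, B 605. B has a majority.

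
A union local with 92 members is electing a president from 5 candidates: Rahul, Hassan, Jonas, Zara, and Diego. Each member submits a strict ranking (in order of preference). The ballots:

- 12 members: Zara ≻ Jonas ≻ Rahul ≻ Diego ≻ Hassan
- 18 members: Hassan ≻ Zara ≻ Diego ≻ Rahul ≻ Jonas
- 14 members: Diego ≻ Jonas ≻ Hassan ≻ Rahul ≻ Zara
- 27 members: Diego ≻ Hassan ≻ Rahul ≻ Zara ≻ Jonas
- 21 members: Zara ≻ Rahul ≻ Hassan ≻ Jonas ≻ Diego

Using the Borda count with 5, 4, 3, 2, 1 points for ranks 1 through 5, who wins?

Hassan

Rahul: 12·3 + 18·2 + 14·2 + 27·3 + 21·4 = 265
Hassan: 12·1 + 18·5 + 14·3 + 27·4 + 21·3 = 315
Jonas: 12·4 + 18·1 + 14·4 + 27·1 + 21·2 = 191
Zara: 12·5 + 18·4 + 14·1 + 27·2 + 21·5 = 305
Diego: 12·2 + 18·3 + 14·5 + 27·5 + 21·1 = 304
Hassan has the highest Borda score (315).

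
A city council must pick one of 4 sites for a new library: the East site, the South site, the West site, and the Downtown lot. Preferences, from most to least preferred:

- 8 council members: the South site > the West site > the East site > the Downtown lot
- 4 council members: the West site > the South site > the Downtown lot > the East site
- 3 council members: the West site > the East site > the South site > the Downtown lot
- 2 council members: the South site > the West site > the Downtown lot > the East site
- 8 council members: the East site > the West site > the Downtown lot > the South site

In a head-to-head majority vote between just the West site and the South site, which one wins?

the West site

Voters preferring the West site to the South site: 15; preferring the South site to the West site: 10.
the West site wins the head-to-head.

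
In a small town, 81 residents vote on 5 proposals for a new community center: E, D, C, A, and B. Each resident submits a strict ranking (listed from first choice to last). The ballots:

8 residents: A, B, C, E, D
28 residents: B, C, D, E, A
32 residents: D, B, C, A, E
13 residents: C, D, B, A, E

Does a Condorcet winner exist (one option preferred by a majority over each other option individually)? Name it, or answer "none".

Checking pairwise contests:
D beats E 73–8.
C beats D 49–32.
B beats C 68–13.
D beats A 73–8.
D beats B 45–36.
Every option loses at least one head-to-head, so there is no Condorcet winner.

none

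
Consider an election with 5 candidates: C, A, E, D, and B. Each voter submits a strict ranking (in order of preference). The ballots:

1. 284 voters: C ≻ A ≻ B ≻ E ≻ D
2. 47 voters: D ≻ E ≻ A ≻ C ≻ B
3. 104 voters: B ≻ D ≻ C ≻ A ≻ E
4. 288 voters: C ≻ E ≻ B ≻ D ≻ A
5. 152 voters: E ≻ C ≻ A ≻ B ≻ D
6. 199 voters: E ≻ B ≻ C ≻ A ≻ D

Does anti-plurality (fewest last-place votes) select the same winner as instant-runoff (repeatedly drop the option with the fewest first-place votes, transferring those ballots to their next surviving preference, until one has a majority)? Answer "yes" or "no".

yes

Anti-plurality — last-place votes: C 0, A 288, E 104, D 635, B 47. Winner: C.
Instant-runoff — R1 C 572, A 0, E 351, D 47, B 104 (C winner). Winner: C.
The two methods agree.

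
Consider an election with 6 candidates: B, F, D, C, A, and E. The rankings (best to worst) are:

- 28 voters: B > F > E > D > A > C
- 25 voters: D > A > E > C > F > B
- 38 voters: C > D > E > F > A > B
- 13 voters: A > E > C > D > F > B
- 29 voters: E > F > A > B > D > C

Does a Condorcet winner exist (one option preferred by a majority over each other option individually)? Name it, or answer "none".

E

E vs B: 105–28 for E.
E vs F: 105–28 for E.
E vs D: 70–63 for E.
E vs C: 95–38 for E.
E vs A: 95–38 for E.
E beats every other option head-to-head.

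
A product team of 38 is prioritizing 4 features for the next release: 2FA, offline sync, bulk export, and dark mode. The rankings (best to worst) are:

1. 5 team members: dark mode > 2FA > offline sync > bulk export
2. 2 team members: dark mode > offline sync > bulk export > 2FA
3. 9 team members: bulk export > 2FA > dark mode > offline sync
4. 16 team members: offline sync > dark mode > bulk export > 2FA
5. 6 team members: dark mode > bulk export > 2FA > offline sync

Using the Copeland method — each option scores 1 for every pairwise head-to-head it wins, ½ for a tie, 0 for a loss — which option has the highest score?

dark mode

2FA: beats offline sync; loses to bulk export and dark mode → score 1.
offline sync: beats bulk export; loses to 2FA and dark mode → score 1.
bulk export: beats 2FA; loses to offline sync and dark mode → score 1.
dark mode: beats 2FA, offline sync, and bulk export → score 3.
dark mode has the best pairwise record.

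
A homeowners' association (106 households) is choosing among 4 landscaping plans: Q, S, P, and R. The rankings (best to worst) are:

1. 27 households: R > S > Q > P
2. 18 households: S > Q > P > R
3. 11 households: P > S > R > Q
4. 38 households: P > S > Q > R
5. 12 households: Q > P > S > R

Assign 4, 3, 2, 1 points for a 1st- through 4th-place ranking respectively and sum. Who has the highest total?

Q: 27·2 + 18·3 + 11·1 + 38·2 + 12·4 = 243
S: 27·3 + 18·4 + 11·3 + 38·3 + 12·2 = 324
P: 27·1 + 18·2 + 11·4 + 38·4 + 12·3 = 295
R: 27·4 + 18·1 + 11·2 + 38·1 + 12·1 = 198
S has the highest Borda score (324).

S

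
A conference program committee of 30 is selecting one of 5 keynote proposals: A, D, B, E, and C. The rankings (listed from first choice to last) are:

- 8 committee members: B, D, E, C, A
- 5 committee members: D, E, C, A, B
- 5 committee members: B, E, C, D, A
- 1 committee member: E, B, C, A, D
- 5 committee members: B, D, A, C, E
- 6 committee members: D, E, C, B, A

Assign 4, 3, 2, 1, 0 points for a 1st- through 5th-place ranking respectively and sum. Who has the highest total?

D

A: 8·0 + 5·1 + 5·0 + 1·1 + 5·2 + 6·0 = 16
D: 8·3 + 5·4 + 5·1 + 1·0 + 5·3 + 6·4 = 88
B: 8·4 + 5·0 + 5·4 + 1·3 + 5·4 + 6·1 = 81
E: 8·2 + 5·3 + 5·3 + 1·4 + 5·0 + 6·3 = 68
C: 8·1 + 5·2 + 5·2 + 1·2 + 5·1 + 6·2 = 47
D has the highest Borda score (88).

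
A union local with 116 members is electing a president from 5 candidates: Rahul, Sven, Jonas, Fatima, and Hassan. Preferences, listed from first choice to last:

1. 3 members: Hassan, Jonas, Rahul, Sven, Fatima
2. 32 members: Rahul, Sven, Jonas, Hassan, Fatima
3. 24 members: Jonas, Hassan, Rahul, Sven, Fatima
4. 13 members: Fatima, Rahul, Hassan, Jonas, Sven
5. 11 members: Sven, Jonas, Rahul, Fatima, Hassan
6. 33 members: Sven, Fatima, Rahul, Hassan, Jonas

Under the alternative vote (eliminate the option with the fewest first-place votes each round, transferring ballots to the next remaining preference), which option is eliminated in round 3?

Round 1: Rahul 32, Sven 44, Jonas 24, Fatima 13, Hassan 3. Eliminate Hassan.
Round 2: Rahul 32, Sven 44, Jonas 27, Fatima 13. Eliminate Fatima.
Round 3: Rahul 45, Sven 44, Jonas 27. Eliminate Jonas.

Jonas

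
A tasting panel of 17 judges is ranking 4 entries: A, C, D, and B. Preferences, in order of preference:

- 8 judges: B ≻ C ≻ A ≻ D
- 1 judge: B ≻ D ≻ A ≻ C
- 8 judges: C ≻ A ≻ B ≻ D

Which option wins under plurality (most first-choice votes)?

First-place votes: A 0, C 8, D 0, B 9.
B has the most first-place votes.

B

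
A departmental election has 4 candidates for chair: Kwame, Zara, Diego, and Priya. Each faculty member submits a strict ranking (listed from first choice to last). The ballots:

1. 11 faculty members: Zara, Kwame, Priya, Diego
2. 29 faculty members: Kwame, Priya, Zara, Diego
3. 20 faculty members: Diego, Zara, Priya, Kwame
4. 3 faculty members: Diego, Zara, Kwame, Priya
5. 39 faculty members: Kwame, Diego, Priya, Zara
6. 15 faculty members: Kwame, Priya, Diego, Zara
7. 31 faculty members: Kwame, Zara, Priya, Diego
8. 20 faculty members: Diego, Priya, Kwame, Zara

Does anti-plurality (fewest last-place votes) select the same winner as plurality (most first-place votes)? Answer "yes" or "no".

Anti-plurality — last-place votes: Kwame 20, Zara 74, Diego 71, Priya 3. Winner: Priya.
Plurality — first-place votes: Kwame 114, Zara 11, Diego 43, Priya 0. Winner: Kwame.
The two methods disagree.

no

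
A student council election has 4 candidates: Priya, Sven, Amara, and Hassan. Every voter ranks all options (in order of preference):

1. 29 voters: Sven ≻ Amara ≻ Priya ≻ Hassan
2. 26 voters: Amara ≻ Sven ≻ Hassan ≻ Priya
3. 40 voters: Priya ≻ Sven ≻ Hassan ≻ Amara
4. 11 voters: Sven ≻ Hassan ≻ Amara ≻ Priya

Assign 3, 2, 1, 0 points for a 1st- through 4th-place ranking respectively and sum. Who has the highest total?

Sven

Priya: 29·1 + 26·0 + 40·3 + 11·0 = 149
Sven: 29·3 + 26·2 + 40·2 + 11·3 = 252
Amara: 29·2 + 26·3 + 40·0 + 11·1 = 147
Hassan: 29·0 + 26·1 + 40·1 + 11·2 = 88
Sven has the highest Borda score (252).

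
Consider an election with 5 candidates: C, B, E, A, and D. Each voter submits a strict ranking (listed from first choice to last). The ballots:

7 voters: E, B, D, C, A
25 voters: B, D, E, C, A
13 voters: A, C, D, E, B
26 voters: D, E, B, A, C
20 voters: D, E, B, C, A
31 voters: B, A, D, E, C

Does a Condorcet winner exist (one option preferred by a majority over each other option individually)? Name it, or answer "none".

none

Checking pairwise contests:
B beats C 109–13.
E beats B 66–56.
D beats E 115–7.
B beats A 109–13.
B beats D 63–59.
Every option loses at least one head-to-head, so there is no Condorcet winner.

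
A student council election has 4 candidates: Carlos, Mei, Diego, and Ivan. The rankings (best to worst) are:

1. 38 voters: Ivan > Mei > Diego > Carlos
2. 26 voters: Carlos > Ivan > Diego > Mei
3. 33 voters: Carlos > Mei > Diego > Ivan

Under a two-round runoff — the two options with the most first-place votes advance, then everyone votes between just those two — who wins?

Carlos

Round 1 first-place votes: Carlos 59, Mei 0, Diego 0, Ivan 38.
Carlos and Ivan advance.
Runoff: Carlos is preferred to Ivan by 59 voters; Ivan by 38.
Carlos wins the runoff.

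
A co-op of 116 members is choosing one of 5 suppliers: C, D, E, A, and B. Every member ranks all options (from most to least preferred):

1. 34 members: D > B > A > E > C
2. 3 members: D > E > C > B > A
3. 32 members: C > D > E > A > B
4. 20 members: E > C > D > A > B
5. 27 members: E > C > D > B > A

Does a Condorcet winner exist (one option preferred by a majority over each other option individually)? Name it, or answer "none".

none

Checking pairwise contests:
E beats C 84–32.
C beats D 79–37.
D beats E 69–47.
C beats A 82–34.
C beats B 82–34.
Every option loses at least one head-to-head, so there is no Condorcet winner.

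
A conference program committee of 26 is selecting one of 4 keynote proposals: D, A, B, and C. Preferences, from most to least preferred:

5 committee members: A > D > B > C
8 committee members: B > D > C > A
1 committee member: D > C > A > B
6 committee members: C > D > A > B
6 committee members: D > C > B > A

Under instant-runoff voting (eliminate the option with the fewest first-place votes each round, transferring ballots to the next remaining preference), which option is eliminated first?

A

Round 1: D 7, A 5, B 8, C 6. Eliminate A.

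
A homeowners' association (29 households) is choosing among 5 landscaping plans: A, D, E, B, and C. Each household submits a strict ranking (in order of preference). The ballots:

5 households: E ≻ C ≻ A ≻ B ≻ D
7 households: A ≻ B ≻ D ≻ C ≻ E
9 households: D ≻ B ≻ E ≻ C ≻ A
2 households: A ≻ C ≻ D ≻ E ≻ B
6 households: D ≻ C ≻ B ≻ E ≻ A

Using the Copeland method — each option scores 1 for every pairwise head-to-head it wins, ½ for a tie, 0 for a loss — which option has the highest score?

D

A: loses to D, E, B, and C → score 0.
D: beats A, E, B, and C → score 4.
E: beats A; loses to D, B, and C → score 1.
B: beats A, E, and C; loses to D → score 3.
C: beats A and E; loses to D and B → score 2.
D has the best pairwise record.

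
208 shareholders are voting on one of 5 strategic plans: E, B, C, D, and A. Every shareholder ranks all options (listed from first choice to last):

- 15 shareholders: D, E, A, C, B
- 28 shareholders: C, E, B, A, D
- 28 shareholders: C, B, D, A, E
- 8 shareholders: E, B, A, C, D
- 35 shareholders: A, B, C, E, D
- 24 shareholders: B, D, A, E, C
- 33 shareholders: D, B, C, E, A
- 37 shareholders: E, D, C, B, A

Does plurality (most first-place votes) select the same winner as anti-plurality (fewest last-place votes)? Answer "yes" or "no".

Plurality — first-place votes: E 45, B 24, C 56, D 48, A 35. Winner: C.
Anti-plurality — last-place votes: E 28, B 15, C 24, D 71, A 70. Winner: B.
The two methods disagree.

no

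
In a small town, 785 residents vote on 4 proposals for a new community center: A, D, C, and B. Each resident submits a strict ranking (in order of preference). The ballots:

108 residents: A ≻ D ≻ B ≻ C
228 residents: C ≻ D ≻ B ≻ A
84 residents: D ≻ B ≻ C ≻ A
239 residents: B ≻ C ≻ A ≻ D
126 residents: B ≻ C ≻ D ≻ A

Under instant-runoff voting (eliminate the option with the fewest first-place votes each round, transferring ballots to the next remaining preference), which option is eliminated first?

D

Round 1: A 108, D 84, C 228, B 365. Eliminate D.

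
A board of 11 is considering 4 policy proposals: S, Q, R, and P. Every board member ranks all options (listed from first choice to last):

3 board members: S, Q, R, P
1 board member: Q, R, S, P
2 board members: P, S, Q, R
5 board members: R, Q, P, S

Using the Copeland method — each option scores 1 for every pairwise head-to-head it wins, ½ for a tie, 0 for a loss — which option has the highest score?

Q

S: loses to Q, R, and P → score 0.
Q: beats S, R, and P → score 3.
R: beats S and P; loses to Q → score 2.
P: beats S; loses to Q and R → score 1.
Q has the best pairwise record.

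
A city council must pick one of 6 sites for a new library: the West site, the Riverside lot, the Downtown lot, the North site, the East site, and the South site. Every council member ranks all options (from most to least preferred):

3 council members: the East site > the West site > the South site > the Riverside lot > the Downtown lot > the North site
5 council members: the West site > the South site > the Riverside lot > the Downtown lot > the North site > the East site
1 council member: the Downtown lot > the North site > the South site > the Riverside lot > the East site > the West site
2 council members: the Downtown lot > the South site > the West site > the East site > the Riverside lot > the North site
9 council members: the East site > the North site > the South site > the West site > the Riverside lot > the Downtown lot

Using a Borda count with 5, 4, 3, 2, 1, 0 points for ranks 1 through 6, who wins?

the South site

the West site: 3·4 + 5·5 + 1·0 + 2·3 + 9·2 = 61
the Riverside lot: 3·2 + 5·3 + 1·2 + 2·1 + 9·1 = 34
the Downtown lot: 3·1 + 5·2 + 1·5 + 2·5 + 9·0 = 28
the North site: 3·0 + 5·1 + 1·4 + 2·0 + 9·4 = 45
the East site: 3·5 + 5·0 + 1·1 + 2·2 + 9·5 = 65
the South site: 3·3 + 5·4 + 1·3 + 2·4 + 9·3 = 67
the South site has the highest Borda score (67).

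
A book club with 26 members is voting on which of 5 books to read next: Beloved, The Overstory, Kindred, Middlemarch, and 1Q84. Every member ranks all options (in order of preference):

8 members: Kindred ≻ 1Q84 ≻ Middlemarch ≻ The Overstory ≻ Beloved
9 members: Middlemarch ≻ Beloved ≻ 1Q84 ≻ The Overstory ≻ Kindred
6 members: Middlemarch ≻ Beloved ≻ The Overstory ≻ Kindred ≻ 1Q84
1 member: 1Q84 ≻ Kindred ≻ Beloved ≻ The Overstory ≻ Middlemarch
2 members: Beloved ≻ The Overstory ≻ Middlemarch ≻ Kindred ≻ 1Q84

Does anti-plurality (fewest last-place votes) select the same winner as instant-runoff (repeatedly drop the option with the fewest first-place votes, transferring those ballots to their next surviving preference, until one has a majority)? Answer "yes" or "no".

no

Anti-plurality — last-place votes: Beloved 8, The Overstory 0, Kindred 9, Middlemarch 1, 1Q84 8. Winner: The Overstory.
Instant-runoff — R1 Beloved 2, The Overstory 0, Kindred 8, Middlemarch 15, 1Q84 1 (Middlemarch winner). Winner: Middlemarch.
The two methods disagree.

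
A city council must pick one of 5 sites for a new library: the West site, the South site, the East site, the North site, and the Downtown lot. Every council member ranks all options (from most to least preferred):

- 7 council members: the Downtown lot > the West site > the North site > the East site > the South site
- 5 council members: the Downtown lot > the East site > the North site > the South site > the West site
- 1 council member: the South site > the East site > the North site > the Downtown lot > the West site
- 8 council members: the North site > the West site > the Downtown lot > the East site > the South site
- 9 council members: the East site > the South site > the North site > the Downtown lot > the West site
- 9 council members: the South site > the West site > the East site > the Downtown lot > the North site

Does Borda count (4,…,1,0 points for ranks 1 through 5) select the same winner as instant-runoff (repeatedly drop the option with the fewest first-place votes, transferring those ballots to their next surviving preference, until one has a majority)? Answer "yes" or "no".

Borda — scores: the West site 72, the South site 72, the East site 87, the North site 76, the Downtown lot 83. Winner: the East site.
Instant-runoff — R1 the West site 0, the South site 10, the East site 9, the North site 8, the Downtown lot 12 (the West site out); R2 the South site 10, the East site 9, the North site 8, the Downtown lot 12 (the North site out); R3 the South site 10, the East site 9, the Downtown lot 20 (the Downtown lot winner). Winner: the Downtown lot.
The two methods disagree.

no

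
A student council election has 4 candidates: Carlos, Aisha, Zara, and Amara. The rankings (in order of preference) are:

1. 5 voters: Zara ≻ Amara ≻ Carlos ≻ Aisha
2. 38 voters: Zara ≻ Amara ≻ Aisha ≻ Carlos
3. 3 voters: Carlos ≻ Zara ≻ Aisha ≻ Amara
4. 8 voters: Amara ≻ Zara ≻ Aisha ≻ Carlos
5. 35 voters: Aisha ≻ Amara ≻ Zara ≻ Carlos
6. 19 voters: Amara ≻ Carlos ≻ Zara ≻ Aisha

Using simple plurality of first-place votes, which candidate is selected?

First-place votes: Carlos 3, Aisha 35, Zara 43, Amara 27.
Zara has the most first-place votes.

Zara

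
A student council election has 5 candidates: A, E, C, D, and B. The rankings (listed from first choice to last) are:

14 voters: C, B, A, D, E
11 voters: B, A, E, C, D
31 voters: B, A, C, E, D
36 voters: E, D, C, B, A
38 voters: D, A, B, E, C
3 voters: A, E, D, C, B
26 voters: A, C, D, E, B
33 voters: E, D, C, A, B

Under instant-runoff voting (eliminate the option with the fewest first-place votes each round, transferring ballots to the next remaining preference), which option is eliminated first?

C

Round 1: A 29, E 69, C 14, D 38, B 42. Eliminate C.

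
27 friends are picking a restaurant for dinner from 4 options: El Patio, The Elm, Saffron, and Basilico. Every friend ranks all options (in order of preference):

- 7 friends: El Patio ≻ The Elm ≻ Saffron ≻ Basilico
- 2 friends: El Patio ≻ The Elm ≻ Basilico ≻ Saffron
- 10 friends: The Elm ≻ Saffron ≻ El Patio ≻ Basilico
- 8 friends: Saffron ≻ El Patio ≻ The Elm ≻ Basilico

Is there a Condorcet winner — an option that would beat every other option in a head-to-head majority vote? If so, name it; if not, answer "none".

none

Checking pairwise contests:
Saffron beats El Patio 18–9.
El Patio beats The Elm 17–10.
The Elm beats Saffron 19–8.
El Patio beats Basilico 27–0.
Every option loses at least one head-to-head, so there is no Condorcet winner.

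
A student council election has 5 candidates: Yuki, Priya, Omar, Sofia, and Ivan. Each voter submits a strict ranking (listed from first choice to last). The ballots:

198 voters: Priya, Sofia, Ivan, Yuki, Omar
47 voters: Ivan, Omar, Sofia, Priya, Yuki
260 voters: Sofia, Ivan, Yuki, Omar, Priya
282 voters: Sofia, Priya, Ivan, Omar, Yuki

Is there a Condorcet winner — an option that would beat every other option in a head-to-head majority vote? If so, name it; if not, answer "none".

Sofia vs Yuki: 787–0 for Sofia.
Sofia vs Priya: 589–198 for Sofia.
Sofia vs Omar: 740–47 for Sofia.
Sofia vs Ivan: 740–47 for Sofia.
Sofia beats every other option head-to-head.

Sofia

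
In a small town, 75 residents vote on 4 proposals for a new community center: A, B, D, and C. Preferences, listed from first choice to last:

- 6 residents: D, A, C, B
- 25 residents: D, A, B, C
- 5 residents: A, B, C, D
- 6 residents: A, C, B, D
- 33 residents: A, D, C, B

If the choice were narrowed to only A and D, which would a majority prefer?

Voters preferring A to D: 44; preferring D to A: 31.
A wins the head-to-head.

A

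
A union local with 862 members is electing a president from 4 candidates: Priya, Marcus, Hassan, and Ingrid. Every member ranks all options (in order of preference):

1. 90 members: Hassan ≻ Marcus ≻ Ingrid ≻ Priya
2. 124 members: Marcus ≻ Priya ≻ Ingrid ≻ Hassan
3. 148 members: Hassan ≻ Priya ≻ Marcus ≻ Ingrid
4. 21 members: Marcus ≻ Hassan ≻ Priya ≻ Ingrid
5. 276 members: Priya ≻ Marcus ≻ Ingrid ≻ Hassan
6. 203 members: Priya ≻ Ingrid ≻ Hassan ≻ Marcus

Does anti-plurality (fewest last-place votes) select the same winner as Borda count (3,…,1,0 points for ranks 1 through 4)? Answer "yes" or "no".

Anti-plurality — last-place votes: Priya 90, Marcus 203, Hassan 400, Ingrid 169. Winner: Priya.
Borda — scores: Priya 2002, Marcus 1315, Hassan 959, Ingrid 896. Winner: Priya.
The two methods agree.

yes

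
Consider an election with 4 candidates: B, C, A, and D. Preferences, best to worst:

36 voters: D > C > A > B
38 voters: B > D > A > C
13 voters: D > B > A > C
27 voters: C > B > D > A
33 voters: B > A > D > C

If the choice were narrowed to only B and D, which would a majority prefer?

B

Voters preferring B to D: 98; preferring D to B: 49.
B wins the head-to-head.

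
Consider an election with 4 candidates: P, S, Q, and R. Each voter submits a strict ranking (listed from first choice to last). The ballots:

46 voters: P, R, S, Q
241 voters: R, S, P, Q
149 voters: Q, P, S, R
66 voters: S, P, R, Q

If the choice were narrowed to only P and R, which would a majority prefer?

P

Voters preferring P to R: 261; preferring R to P: 241.
P wins the head-to-head.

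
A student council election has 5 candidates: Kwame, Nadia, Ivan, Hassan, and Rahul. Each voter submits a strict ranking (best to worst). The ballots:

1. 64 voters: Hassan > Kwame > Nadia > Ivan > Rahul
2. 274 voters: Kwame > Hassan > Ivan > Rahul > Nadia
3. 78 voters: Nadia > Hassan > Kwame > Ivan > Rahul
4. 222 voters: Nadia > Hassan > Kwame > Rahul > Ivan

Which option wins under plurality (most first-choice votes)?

First-place votes: Kwame 274, Nadia 300, Ivan 0, Hassan 64, Rahul 0.
Nadia has the most first-place votes.

Nadia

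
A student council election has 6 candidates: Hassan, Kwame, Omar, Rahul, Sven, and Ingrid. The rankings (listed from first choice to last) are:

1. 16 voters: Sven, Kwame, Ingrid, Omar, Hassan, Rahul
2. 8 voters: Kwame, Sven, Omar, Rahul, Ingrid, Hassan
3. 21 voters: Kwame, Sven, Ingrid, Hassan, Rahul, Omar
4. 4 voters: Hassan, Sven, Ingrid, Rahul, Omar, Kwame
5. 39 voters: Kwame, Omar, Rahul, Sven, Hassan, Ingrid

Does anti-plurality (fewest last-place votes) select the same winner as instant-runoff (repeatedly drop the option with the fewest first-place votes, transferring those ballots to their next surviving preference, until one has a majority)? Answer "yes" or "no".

Anti-plurality — last-place votes: Hassan 8, Kwame 4, Omar 21, Rahul 16, Sven 0, Ingrid 39. Winner: Sven.
Instant-runoff — R1 Hassan 4, Kwame 68, Omar 0, Rahul 0, Sven 16, Ingrid 0 (Kwame winner). Winner: Kwame.
The two methods disagree.

no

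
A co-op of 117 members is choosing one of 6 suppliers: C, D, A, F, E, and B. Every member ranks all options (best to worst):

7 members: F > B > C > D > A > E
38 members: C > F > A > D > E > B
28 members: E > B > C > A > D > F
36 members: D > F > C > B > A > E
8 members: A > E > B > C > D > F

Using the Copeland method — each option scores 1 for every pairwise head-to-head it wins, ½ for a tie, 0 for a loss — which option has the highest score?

C

C: beats D, A, F, E, and B → score 5.
D: beats F, E, and B; loses to C and A → score 3.
A: beats D and E; loses to C, F, and B → score 2.
F: beats A, E, and B; loses to C and D → score 3.
E: beats B; loses to C, D, A, and F → score 1.
B: beats A; loses to C, D, F, and E → score 1.
C has the best pairwise record.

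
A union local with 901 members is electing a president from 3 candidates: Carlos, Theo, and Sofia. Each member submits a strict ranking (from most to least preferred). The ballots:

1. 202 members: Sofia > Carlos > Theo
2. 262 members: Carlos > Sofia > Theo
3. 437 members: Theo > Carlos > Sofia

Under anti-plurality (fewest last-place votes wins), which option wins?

Last-place votes: Carlos 0, Theo 464, Sofia 437.
Carlos is ranked last by the fewest voters, so Carlos wins.

Carlos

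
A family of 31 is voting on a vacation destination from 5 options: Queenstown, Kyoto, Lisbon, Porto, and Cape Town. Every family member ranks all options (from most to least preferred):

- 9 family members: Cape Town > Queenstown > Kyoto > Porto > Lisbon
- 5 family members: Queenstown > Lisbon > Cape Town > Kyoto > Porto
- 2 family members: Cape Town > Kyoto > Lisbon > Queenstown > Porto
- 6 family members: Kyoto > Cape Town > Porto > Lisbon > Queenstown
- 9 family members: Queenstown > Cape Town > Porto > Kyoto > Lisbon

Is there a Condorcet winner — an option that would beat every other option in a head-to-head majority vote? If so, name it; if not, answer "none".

Cape Town

Cape Town vs Queenstown: 17–14 for Cape Town.
Cape Town vs Kyoto: 25–6 for Cape Town.
Cape Town vs Lisbon: 26–5 for Cape Town.
Cape Town vs Porto: 31–0 for Cape Town.
Cape Town beats every other option head-to-head.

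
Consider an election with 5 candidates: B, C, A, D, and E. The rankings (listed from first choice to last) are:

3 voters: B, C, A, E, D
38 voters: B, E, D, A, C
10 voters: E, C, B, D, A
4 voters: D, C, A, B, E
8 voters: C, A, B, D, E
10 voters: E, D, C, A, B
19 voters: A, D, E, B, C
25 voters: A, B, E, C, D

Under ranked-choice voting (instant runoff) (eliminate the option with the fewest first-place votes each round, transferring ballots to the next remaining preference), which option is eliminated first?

D

Round 1: B 41, C 8, A 44, D 4, E 20. Eliminate D.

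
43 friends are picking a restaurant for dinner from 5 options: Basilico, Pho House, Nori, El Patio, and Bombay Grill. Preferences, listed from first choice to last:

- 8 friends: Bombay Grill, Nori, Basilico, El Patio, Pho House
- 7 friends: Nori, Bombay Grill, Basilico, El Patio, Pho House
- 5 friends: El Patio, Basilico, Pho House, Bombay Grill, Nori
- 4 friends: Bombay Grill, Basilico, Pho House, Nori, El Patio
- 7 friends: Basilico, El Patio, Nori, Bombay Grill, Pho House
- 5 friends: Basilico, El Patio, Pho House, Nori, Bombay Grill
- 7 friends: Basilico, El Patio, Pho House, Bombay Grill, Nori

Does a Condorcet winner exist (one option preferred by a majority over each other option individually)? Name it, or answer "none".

Basilico

Basilico vs Pho House: 43–0 for Basilico.
Basilico vs Nori: 28–15 for Basilico.
Basilico vs El Patio: 38–5 for Basilico.
Basilico vs Bombay Grill: 24–19 for Basilico.
Basilico beats every other option head-to-head.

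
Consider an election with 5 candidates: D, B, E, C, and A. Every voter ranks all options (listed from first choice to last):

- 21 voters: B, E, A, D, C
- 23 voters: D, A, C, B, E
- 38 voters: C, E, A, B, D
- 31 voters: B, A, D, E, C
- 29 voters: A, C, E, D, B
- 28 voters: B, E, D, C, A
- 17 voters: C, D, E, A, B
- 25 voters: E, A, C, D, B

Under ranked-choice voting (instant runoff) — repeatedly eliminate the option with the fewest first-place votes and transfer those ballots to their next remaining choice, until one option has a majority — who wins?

A

Round 1: D 23, B 80, E 25, C 55, A 29. Eliminate D.
Round 2: B 80, E 25, C 55, A 52. Eliminate E.
Round 3: B 80, C 55, A 77. Eliminate C.
Round 4: B 80, A 132. A has a majority.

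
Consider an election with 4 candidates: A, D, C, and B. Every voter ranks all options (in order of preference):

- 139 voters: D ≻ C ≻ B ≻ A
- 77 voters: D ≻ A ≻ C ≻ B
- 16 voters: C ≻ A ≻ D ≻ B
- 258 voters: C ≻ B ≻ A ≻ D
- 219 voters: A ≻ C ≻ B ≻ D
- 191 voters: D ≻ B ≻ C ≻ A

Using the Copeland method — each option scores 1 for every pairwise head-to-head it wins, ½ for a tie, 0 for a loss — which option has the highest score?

C

A: beats D; loses to C and B → score 1.
D: loses to A, C, and B → score 0.
C: beats A, D, and B → score 3.
B: beats A and D; loses to C → score 2.
C has the best pairwise record.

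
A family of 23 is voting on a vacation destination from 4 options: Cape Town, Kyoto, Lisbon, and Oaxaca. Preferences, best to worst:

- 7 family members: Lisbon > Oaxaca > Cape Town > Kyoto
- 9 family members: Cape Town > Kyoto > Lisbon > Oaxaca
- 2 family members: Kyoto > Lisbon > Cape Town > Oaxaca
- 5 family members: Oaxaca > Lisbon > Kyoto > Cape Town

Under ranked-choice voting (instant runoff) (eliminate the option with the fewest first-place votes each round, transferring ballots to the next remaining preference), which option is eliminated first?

Kyoto

Round 1: Cape Town 9, Kyoto 2, Lisbon 7, Oaxaca 5. Eliminate Kyoto.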